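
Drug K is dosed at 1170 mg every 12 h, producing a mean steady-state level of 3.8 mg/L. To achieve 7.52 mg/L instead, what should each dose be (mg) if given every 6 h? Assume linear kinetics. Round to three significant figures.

For first-order elimination, Css ∝ F·D/(CL·τ); F and CL are unchanged, so Css ∝ D/τ.
D₂ = D₁ × (Css,target / Css,current) × (τ₂/τ₁) = 1170 × (7.52/3.8) × (6/12) = 1158 mg

1160 mg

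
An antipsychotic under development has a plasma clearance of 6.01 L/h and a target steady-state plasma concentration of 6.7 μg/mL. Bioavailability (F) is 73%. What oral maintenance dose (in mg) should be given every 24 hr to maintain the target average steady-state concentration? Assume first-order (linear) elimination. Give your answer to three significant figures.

1320 mg

D = CL × Css × τ / F = 6.010 × 6.7 × 24 / 0.73 = 1324 mg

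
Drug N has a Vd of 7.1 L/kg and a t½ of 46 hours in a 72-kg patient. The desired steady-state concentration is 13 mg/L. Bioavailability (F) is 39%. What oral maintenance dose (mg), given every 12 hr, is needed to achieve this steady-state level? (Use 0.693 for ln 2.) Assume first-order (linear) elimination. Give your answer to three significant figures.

Vd(total) = 72 kg × 7.1 L/kg = 511.2 L
CL = 0.693 × Vd / t½ = 0.693 × 511.2 / 46 = 7.701 L/h
D = CL × Css × τ / F = 7.701 × 13 × 12 / 0.39 = 3080 mg

3080 mg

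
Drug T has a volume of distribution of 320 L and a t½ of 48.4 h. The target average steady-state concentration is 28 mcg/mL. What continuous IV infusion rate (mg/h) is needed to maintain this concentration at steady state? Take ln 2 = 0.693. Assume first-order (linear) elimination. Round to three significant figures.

128 mg/h

CL = 0.693 × Vd / t½ = 0.693 × 320.0 / 48.4 = 4.582 L/h
Infusion rate = CL × Css = 4.582 × 28 = 128.3 mg/h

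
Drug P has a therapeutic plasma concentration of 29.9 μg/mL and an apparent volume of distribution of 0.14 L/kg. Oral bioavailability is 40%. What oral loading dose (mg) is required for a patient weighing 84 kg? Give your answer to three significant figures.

Vd(total) = 84 kg × 0.14 L/kg = 11.76 L
LD = Vd × C / F = 11.76 × 29.90 / 0.4 = 879.1 mg

879 mg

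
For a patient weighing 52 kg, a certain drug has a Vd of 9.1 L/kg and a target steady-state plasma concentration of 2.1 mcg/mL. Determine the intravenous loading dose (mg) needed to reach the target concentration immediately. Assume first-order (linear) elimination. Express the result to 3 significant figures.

994 mg

Vd(total) = 52 kg × 9.1 L/kg = 473.2 L
LD = Vd × C = 473.2 × 2.100 = 993.7 mg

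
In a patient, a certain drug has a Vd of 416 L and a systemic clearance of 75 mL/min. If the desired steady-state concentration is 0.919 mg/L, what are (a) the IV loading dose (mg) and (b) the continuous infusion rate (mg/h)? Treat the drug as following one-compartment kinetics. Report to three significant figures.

(a) 382 mg; (b) 4.14 mg/h

LD = Vd · C_target = 416.0 × 0.919 = 382.3 mg
Convert clearance: 75 mL/min × 60 min/h ÷ 1000 mL/L = 4.500 L/h
Maintenance infusion rate = CL × Css = 4.500 × 0.919 = 4.136 mg/h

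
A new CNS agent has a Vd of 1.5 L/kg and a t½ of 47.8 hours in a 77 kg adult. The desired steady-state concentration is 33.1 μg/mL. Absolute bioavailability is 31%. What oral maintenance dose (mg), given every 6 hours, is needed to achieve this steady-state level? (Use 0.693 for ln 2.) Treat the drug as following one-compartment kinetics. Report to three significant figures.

Vd = 1.5 L/kg × 77 kg = 115.5 L
CL = 0.693 × Vd / t½ = 0.693 × 115.5 / 47.8 = 1.675 L/h
D = CL × Css × τ / F = 1.675 × 33.1 × 6 / 0.31 = 1073 mg

1070 mg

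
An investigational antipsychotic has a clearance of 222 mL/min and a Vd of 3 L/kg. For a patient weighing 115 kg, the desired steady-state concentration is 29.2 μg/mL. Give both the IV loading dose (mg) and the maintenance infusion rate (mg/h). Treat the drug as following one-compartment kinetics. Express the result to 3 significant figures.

(a) 10100 mg; (b) 389 mg/h

Total Vd = 3 × 115 = 345.0 L
LD = Vd · C_target = 345.0 × 29.2 = 10070 mg
CL = 222 mL/min × 60/1000 = 13.32 L/h
Infusion rate = 13.32 L/h × 29.2 mg/L = 388.9 mg/h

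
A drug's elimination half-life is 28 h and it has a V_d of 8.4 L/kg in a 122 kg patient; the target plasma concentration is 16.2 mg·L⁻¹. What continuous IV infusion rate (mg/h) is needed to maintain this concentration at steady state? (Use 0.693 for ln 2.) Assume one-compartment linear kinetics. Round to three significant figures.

Vd(total) = 122 kg × 8.4 L/kg = 1025 L
k = 0.693/28 = 0.02475 h⁻¹, so CL = k·Vd = 0.02475 × 1025 = 25.37 L/h
Infusion rate = CL × Css = 25.37 × 16.2 = 411.0 mg/h

411 mg/h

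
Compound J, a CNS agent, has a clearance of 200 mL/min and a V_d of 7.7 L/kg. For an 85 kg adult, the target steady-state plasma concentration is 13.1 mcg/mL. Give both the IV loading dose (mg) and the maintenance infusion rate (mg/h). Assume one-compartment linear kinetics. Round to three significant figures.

(a) 8570 mg; (b) 157 mg/h

Vd(total) = 85 kg × 7.7 L/kg = 654.5 L
Loading dose = Vd × C = 654.5 × 13.1 = 8574 mg
Convert clearance: 200 mL/min × 60 min/h ÷ 1000 mL/L = 12.00 L/h
Maintenance: replace elimination → rate = CL × Css = 12.00 × 13.1 = 157.2 mg/h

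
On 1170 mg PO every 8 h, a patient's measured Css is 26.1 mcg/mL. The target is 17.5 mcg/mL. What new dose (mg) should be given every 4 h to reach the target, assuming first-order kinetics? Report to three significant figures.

392 mg

With linear kinetics, Css is proportional to dose rate (D/τ) at fixed clearance.
D₂ = D₁ × (Css,target / Css,current) × (τ₂/τ₁) = 1170 × (17.5/26.1) × (4/8) = 392.2 mg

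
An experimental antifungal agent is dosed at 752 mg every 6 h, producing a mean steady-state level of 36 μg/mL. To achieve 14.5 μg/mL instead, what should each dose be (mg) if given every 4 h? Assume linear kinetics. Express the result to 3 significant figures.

For first-order elimination, Css ∝ F·D/(CL·τ); F and CL are unchanged, so Css ∝ D/τ.
D₂ = D₁ × (Css,target / Css,current) × (τ₂/τ₁) = 752 × (14.5/36) × (4/6) = 201.9 mg

202 mg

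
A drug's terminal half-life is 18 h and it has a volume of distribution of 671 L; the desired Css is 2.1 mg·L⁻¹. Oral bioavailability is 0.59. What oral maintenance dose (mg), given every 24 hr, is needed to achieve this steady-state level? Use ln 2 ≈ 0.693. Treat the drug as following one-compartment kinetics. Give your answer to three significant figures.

2210 mg

CL = ln 2 · Vd / t½ = 0.693 × 671.0 / 18 = 25.83 L/h
D = CL × Css × τ / F = 25.83 × 2.1 × 24 / 0.59 = 2206 mg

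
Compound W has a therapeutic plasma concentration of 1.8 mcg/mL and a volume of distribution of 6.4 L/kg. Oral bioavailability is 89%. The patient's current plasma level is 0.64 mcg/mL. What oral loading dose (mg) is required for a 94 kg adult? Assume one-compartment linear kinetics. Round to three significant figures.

Vd(total) = 94 kg × 6.4 L/kg = 601.6 L
Concentration deficit ΔC = 1.8 − 0.64 = 1.160 mg/L
LD = Vd × ΔC / F = 601.6 × 1.160 / 0.89 = 784.1 mg

784 mg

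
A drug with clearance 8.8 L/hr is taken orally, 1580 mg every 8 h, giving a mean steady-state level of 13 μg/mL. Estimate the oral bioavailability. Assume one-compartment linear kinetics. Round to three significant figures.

F·D/τ = CL·Css at steady state → F = CL·Css·τ / D.
F = 8.8 × 13 × 8 / 1580 = 0.579

0.579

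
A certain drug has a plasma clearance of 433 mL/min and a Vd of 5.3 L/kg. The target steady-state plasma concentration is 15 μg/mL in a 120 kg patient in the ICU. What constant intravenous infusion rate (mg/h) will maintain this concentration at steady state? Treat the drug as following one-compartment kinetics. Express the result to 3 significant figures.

CL = 433 mL/min = 433 × 0.06 = 25.98 L/h
Rate = CL × Css = 25.98 × 15 = 389.7 mg/h

390 mg/h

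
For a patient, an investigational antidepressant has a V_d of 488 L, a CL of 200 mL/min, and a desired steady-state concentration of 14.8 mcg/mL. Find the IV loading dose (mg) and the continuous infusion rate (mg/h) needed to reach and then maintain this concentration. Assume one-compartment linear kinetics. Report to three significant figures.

LD = Vd · C_target = 488.0 × 14.8 = 7222 mg
Convert clearance: 200 mL/min × 60 min/h ÷ 1000 mL/L = 12.00 L/h
Maintenance: replace elimination → rate = CL × Css = 12.00 × 14.8 = 177.6 mg/h

(a) 7220 mg; (b) 178 mg/h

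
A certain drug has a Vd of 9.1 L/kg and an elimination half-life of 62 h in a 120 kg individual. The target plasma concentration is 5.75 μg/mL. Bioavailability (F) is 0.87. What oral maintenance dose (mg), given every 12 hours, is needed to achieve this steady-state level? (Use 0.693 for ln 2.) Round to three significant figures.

968 mg

Vd(total) = 120 kg × 9.1 L/kg = 1092 L
CL = 0.693 × Vd / t½ = 0.693 × 1092 / 62 = 12.21 L/h
D = CL × Css × τ / F = 12.21 × 5.75 × 12 / 0.87 = 968.4 mg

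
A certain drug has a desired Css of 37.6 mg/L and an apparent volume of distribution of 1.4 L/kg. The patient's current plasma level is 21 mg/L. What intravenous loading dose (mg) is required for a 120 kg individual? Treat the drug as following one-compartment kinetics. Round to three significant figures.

2790 mg

Vd = 1.4 L/kg × 120 kg = 168.0 L
Concentration deficit ΔC = 37.6 − 21 = 16.60 mg/L
LD = Vd × ΔC = 168.0 × 16.60 = 2789 mg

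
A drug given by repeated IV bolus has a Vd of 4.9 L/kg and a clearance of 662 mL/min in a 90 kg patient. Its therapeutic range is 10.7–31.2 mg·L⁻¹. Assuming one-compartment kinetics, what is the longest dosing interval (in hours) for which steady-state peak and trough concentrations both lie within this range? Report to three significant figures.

Vd = 4.9 L/kg × 90 kg = 441.0 L
CL = 662 mL/min = 662 × 0.06 = 39.72 L/h
k = CL / Vd = 39.72 / 441.0 = 0.09007 h⁻¹
Between IV bolus doses, concentration decays as C = C₀·e^(−kτ), so C_peak/C_trough = e^(kτ).
τ_max = ln(C_peak/C_trough) / k = ln(31.2/10.7) / 0.09007 = 1.070 / 0.09007 = 11.88 h

11.9 h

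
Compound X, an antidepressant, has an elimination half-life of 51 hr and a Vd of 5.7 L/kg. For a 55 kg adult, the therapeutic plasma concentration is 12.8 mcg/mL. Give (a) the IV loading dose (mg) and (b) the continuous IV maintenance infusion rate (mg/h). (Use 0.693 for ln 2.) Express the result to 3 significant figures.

(a) 4010 mg; (b) 54.5 mg/h

Vd(total) = 55 kg × 5.7 L/kg = 313.5 L
LD = Vd × C = 313.5 × 12.8 = 4013 mg
CL = 0.693 × Vd / t½ = 0.693 × 313.5 / 51 = 4.260 L/h
Infusion rate = CL × Css = 4.260 × 12.8 = 54.53 mg/h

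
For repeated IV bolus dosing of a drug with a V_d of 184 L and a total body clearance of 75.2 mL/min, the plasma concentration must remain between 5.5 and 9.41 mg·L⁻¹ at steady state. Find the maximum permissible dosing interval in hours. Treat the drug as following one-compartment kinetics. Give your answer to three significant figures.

CL = 75.2 mL/min = 75.2 × 0.06 = 4.512 L/h
k = CL / Vd = 4.512 / 184.0 = 0.02452 h⁻¹
Between IV bolus doses, concentration decays as C = C₀·e^(−kτ), so C_peak/C_trough = e^(kτ).
τ_max = ln(C_peak/C_trough) / k = ln(9.41/5.5) / 0.02452 = 0.5370 / 0.02452 = 21.90 h

21.9 h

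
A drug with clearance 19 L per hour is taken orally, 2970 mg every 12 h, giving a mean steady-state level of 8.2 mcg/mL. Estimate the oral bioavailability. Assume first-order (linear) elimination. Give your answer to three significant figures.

F·D/τ = CL·Css at steady state → F = CL·Css·τ / D.
F = 19 × 8.2 × 12 / 2970 = 0.629

0.629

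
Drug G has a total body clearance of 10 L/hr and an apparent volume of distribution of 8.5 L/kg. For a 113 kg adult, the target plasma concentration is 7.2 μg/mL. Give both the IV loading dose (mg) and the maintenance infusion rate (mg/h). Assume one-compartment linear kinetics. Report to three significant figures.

(a) 6920 mg; (b) 72.0 mg/h

Total Vd = 8.5 × 113 = 960.5 L
Loading: fill Vd to C_target → 960.5 L × 7.2 mg/L = 6916 mg
Maintenance: replace elimination → rate = CL × Css = 10.00 × 7.2 = 72.00 mg/h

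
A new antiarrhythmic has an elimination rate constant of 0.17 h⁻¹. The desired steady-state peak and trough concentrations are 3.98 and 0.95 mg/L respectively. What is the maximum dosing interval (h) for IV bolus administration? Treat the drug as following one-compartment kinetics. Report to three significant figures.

Between IV bolus doses, concentration decays as C = C₀·e^(−kτ), so C_peak/C_trough = e^(kτ).
τ_max = ln(C_peak/C_trough) / k = ln(3.98/0.95) / 0.1700 = 1.433 / 0.1700 = 8.429 h

8.43 h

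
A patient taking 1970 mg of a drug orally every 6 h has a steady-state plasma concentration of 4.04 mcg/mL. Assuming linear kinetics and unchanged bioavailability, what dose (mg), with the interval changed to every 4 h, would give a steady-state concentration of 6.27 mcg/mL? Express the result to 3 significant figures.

2040 mg

With linear kinetics, Css is proportional to dose rate (D/τ) at fixed clearance.
D₂ = D₁ × (Css,target / Css,current) × (τ₂/τ₁) = 1970 × (6.27/4.04) × (4/6) = 2038 mg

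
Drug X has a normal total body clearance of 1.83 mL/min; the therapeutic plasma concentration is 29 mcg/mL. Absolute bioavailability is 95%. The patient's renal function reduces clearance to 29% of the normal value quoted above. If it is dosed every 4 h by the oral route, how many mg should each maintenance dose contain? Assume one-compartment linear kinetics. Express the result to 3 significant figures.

3.89 mg

Convert clearance: 1.83 mL/min × 60 min/h ÷ 1000 mL/L = 0.1098 L/h
Patient clearance = 0.29 × 0.1098 = 0.03184 L/h
D = CL × Css × τ / F = 0.03184 × 29 × 4 / 0.95 = 3.888 mg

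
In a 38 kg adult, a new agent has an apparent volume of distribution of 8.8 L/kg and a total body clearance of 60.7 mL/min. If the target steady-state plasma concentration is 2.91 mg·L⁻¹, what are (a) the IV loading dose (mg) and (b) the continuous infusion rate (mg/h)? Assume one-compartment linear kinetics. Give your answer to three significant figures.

Vd = 8.8 L/kg × 38 kg = 334.4 L
Loading dose = Vd × C = 334.4 × 2.91 = 973.1 mg
Convert clearance: 60.7 mL/min × 60 min/h ÷ 1000 mL/L = 3.642 L/h
Infusion rate = 3.642 L/h × 2.91 mg/L = 10.60 mg/h

(a) 973 mg; (b) 10.6 mg/h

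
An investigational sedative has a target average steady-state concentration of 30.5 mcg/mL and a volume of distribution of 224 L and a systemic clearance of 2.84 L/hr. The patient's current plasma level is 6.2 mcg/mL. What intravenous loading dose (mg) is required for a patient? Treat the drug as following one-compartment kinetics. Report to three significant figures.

5440 mg

Concentration deficit ΔC = 30.5 − 6.2 = 24.30 mg/L
LD = Vd × ΔC = 224.0 × 24.30 = 5443 mg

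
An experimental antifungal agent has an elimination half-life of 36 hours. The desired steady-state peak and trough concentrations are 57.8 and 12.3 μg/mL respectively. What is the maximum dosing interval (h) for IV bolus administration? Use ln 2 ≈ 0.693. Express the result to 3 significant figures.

k = 0.693 / t½ = 0.693 / 36 = 0.01925 h⁻¹
Between IV bolus doses, concentration decays as C = C₀·e^(−kτ), so C_peak/C_trough = e^(kτ).
τ_max = ln(C_peak/C_trough) / k = ln(57.8/12.3) / 0.01925 = 1.547 / 0.01925 = 80.36 h

80.4 h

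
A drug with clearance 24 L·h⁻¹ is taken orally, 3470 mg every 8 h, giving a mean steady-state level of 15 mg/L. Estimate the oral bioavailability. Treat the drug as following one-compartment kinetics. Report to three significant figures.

0.830

F·D/τ = CL·Css at steady state → F = CL·Css·τ / D.
F = 24 × 15 × 8 / 3470 = 0.830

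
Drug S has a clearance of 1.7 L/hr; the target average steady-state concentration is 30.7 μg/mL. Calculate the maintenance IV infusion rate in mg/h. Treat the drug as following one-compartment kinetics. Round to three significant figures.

Infusion rate = CL · Css = 1.700 L/h × 30.7 mg/L = 52.19 mg/h

52.2 mg/h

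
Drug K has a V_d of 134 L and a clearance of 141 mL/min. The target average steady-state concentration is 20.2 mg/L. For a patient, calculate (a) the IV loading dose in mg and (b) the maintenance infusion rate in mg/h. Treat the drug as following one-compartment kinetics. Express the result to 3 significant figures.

(a) 2710 mg; (b) 171 mg/h

Loading dose = Vd × C = 134.0 × 20.2 = 2707 mg
CL = 141 mL/min = 141 × 0.06 = 8.460 L/h
Infusion rate = 8.460 L/h × 20.2 mg/L = 170.9 mg/h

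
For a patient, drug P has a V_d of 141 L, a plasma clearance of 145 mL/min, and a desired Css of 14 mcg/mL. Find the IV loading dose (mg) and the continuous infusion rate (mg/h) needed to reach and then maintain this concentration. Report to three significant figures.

LD = Vd · C_target = 141.0 × 14 = 1974 mg
Convert clearance: 145 mL/min × 60 min/h ÷ 1000 mL/L = 8.700 L/h
Maintenance infusion rate = CL × Css = 8.700 × 14 = 121.8 mg/h

(a) 1970 mg; (b) 122 mg/h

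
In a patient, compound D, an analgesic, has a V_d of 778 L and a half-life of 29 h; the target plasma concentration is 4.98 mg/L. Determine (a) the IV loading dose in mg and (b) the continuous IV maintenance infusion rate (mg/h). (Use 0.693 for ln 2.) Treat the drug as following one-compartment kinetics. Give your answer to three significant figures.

(a) 3870 mg; (b) 92.6 mg/h

LD = Vd × C = 778.0 × 4.98 = 3874 mg
CL = 0.693 × Vd / t½ = 0.693 × 778.0 / 29 = 18.59 L/h
Infusion rate = CL × Css = 18.59 × 4.98 = 92.58 mg/h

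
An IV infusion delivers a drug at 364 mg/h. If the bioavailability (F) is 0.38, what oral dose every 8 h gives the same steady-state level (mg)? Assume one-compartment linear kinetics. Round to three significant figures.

7660 mg

To maintain the same Css, the systemic dosing rate must be unchanged: F·D/τ = infusion rate.
D = rate × τ / F = 364 × 8 / 0.38 = 7663 mg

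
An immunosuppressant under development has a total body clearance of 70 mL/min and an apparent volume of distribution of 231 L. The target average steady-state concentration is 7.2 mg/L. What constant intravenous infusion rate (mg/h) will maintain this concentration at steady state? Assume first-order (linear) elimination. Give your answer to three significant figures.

30.2 mg/h

CL = 70 mL/min = 70 × 0.06 = 4.200 L/h
Infusion rate = CL · Css = 4.200 L/h × 7.2 mg/L = 30.24 mg/h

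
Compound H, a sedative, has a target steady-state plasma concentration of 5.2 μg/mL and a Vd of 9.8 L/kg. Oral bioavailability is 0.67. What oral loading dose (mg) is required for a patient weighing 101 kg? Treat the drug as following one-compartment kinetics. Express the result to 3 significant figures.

Vd = 9.8 L/kg × 101 kg = 989.8 L
LD = Vd × C / F = 989.8 × 5.200 / 0.67 = 7682 mg

7680 mg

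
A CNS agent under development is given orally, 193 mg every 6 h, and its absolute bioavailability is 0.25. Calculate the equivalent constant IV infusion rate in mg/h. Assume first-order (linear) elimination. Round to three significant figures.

8.04 mg/h

Equivalent systemic input: infusion rate = F·D/τ.
Rate = 0.25 × 193 / 6 = 8.042 mg/h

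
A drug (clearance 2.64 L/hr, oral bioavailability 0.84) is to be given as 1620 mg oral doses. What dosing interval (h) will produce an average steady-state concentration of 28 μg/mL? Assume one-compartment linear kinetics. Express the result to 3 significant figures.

18.4 h

F·D/τ = CL·Css → τ = F·D / (CL·Css).
τ = 0.84 × 1620 / (2.64 × 28) = 18.41 h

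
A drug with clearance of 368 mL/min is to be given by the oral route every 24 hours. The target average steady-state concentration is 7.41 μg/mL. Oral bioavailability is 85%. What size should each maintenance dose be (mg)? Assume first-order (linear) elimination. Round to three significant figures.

4620 mg

CL = 368 mL/min = 368 × 0.06 = 22.08 L/h
At steady state, dose per interval replaces the amount cleared in that interval: F·D/τ = CL·Css.
D = CL × Css × τ / F = 22.08 × 7.41 × 24 / 0.85 = 4620 mg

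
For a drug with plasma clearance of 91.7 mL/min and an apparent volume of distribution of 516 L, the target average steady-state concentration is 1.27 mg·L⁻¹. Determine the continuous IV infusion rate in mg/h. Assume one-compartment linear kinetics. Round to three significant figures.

6.99 mg/h

Convert clearance: 91.7 mL/min × 60 min/h ÷ 1000 mL/L = 5.502 L/h
R₀ = 5.502 × 1.27 = 6.988 mg/h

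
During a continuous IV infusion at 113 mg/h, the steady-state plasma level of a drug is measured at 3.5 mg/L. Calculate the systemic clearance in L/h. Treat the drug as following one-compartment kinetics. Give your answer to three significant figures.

At steady state, infusion rate = CL × Css, so CL = rate / Css.
CL = 113 / 3.5 = 32.29 L/h

32.3 L/h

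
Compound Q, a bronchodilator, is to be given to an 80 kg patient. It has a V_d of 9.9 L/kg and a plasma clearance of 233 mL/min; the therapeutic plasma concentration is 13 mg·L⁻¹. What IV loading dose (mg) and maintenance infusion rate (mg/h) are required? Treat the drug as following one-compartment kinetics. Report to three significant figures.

(a) 10300 mg; (b) 182 mg/h

Vd(total) = 80 kg × 9.9 L/kg = 792.0 L
Loading dose = Vd × C = 792.0 × 13 = 10300 mg
CL = 233 mL/min = 233 × 0.06 = 13.98 L/h
Maintenance infusion rate = CL × Css = 13.98 × 13 = 181.7 mg/h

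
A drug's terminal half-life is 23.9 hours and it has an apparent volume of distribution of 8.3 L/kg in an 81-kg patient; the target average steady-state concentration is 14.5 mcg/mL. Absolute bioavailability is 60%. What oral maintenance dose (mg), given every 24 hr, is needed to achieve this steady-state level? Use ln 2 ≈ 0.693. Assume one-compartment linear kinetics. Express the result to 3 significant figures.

Total Vd = 8.3 × 81 = 672.3 L
CL = 0.693 × Vd / t½ = 0.693 × 672.3 / 23.9 = 19.49 L/h
D = CL × Css × τ / F = 19.49 × 14.5 × 24 / 0.6 = 11300 mg

11300 mg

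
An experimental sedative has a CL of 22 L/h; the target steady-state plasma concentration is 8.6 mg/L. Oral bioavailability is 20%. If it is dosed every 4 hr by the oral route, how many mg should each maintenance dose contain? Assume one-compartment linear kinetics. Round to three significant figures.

At steady state, dose per interval replaces the amount cleared in that interval: F·D/τ = CL·Css.
D = CL × Css × τ / F = 22.00 × 8.6 × 4 / 0.2 = 3784 mg

3780 mg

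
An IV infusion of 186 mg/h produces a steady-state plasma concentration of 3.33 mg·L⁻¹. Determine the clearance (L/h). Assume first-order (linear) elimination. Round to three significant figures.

At steady state, infusion rate = CL × Css, so CL = rate / Css.
CL = 186 / 3.33 = 55.86 L/h

55.9 L/h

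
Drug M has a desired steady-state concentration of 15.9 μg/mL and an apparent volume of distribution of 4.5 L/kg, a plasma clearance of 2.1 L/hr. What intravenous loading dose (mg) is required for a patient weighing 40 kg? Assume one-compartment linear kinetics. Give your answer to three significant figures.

2860 mg

Vd = 4.5 L/kg × 40 kg = 180.0 L
LD = Vd × C = 180.0 × 15.90 = 2862 mg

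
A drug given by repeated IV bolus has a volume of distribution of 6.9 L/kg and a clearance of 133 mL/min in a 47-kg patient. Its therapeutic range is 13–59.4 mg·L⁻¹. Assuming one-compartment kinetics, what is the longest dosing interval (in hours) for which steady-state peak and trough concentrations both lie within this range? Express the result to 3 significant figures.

61.7 h

Vd = 6.9 L/kg × 47 kg = 324.3 L
CL = 133 mL/min = 133 × 0.06 = 7.980 L/h
k = CL / Vd = 7.980 / 324.3 = 0.02461 h⁻¹
Between IV bolus doses, concentration decays as C = C₀·e^(−kτ), so C_peak/C_trough = e^(kτ).
τ_max = ln(C_peak/C_trough) / k = ln(59.4/13) / 0.02461 = 1.519 / 0.02461 = 61.72 h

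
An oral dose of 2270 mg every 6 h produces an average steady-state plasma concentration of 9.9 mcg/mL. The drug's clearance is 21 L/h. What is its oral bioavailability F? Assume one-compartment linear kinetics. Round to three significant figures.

F·D/τ = CL·Css at steady state → F = CL·Css·τ / D.
F = 21 × 9.9 × 6 / 2270 = 0.550

0.550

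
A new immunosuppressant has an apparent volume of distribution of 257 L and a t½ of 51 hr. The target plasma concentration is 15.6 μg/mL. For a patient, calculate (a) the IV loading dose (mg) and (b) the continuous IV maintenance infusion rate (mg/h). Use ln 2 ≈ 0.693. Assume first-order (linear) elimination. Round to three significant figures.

LD = Vd × C = 257.0 × 15.6 = 4009 mg
CL = 0.693 × Vd / t½ = 0.693 × 257.0 / 51 = 3.492 L/h
Infusion rate = CL × Css = 3.492 × 15.6 = 54.48 mg/h

(a) 4010 mg; (b) 54.5 mg/h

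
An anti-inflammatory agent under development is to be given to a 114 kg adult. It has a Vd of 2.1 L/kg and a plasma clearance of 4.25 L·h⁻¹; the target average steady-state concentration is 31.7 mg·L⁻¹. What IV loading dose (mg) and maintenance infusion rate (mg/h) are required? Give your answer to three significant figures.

Vd(total) = 114 kg × 2.1 L/kg = 239.4 L
LD = Vd · C_target = 239.4 × 31.7 = 7589 mg
Maintenance: replace elimination → rate = CL × Css = 4.250 × 31.7 = 134.7 mg/h

(a) 7590 mg; (b) 135 mg/h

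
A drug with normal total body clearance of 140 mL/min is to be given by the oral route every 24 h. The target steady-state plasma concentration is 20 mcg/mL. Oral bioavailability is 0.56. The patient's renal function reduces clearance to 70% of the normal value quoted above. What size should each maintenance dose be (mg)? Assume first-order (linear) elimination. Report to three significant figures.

5040 mg

Convert clearance: 140 mL/min × 60 min/h ÷ 1000 mL/L = 8.400 L/h
Patient clearance = 0.7 × 8.400 = 5.880 L/h
D = CL × Css × τ / F = 5.880 × 20 × 24 / 0.56 = 5040 mg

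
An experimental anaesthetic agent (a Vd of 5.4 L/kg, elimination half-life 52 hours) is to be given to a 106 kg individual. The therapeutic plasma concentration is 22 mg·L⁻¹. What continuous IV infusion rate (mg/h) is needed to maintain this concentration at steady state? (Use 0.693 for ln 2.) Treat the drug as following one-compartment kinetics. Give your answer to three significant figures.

168 mg/h

Vd = 5.4 L/kg × 106 kg = 572.4 L
CL = ln 2 · Vd / t½ = 0.693 × 572.4 / 52 = 7.628 L/h
Infusion rate = CL × Css = 7.628 × 22 = 167.8 mg/h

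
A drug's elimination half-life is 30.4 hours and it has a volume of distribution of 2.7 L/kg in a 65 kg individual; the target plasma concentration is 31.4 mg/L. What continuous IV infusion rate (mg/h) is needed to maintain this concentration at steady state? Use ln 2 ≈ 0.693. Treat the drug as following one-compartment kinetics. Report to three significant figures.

126 mg/h

Vd = 2.7 L/kg × 65 kg = 175.5 L
k = 0.693/30.4 = 0.02280 h⁻¹, so CL = k·Vd = 0.02280 × 175.5 = 4.001 L/h
Infusion rate = CL × Css = 4.001 × 31.4 = 125.6 mg/h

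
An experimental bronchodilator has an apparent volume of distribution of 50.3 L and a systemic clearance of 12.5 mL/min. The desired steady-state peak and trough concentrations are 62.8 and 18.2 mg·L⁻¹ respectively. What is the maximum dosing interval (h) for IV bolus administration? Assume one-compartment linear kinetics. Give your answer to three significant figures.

83.1 h

CL = 12.5 mL/min = 12.5 × 0.06 = 0.7500 L/h
k = CL / Vd = 0.7500 / 50.30 = 0.01491 h⁻¹
Between IV bolus doses, concentration decays as C = C₀·e^(−kτ), so C_peak/C_trough = e^(kτ).
τ_max = ln(C_peak/C_trough) / k = ln(62.8/18.2) / 0.01491 = 1.239 / 0.01491 = 83.10 h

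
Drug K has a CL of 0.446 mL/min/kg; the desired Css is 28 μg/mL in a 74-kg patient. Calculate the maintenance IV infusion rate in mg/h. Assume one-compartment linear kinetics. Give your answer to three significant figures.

CL = 0.446 mL/min/kg × 74 kg = 33.00 mL/min = 33.00 × 60/1000 = 1.980 L/h
At steady state, infusion rate equals elimination rate: rate in = CL × Css.
R₀ = 1.980 × 28 = 55.44 mg/h

55.4 mg/h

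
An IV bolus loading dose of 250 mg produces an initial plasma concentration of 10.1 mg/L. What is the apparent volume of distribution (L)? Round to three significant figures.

24.8 L

Immediately after an IV bolus, C₀ = Dose / Vd, so Vd = Dose / C₀.
Vd = 250 / 10.1 = 24.75 L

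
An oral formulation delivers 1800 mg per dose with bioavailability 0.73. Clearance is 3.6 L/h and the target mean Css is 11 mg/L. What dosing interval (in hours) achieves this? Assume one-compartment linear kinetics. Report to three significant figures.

33.2 h

F·D/τ = CL·Css → τ = F·D / (CL·Css).
τ = 0.73 × 1800 / (3.6 × 11) = 33.18 h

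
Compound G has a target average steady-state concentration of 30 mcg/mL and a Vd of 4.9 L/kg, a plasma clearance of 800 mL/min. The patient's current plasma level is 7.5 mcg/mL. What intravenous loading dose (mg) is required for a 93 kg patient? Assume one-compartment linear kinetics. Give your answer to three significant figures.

10300 mg

Vd = 4.9 L/kg × 93 kg = 455.7 L
Concentration deficit ΔC = 30 − 7.5 = 22.50 mg/L
LD = Vd × ΔC = 455.7 × 22.50 = 10250 mg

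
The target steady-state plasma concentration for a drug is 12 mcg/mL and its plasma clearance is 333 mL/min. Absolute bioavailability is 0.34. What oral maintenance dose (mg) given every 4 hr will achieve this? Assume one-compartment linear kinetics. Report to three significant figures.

2820 mg

CL = 333 mL/min = 333 × 0.06 = 19.98 L/h
D = CL × Css × τ / F = 19.98 × 12 × 4 / 0.34 = 2821 mg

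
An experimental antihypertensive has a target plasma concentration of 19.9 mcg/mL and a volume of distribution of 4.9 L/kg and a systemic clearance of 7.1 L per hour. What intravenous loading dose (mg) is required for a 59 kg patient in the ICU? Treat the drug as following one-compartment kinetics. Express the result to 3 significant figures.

5750 mg

Vd(total) = 59 kg × 4.9 L/kg = 289.1 L
LD = Vd × C = 289.1 × 19.90 = 5753 mg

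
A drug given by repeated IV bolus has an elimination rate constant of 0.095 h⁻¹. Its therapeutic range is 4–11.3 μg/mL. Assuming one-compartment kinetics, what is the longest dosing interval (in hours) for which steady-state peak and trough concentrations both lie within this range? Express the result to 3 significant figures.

10.9 h

Between IV bolus doses, concentration decays as C = C₀·e^(−kτ), so C_peak/C_trough = e^(kτ).
τ_max = ln(C_peak/C_trough) / k = ln(11.3/4) / 0.09500 = 1.039 / 0.09500 = 10.94 h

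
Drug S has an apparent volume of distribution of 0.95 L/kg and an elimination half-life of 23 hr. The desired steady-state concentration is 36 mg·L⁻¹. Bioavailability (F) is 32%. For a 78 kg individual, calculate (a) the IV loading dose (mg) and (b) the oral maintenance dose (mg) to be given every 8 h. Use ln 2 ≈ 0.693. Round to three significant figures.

(a) 2670 mg; (b) 2010 mg

Vd = 0.95 L/kg × 78 kg = 74.10 L
LD = Vd × C = 74.10 × 36 = 2668 mg
CL = 0.693 × Vd / t½ = 0.693 × 74.10 / 23 = 2.233 L/h
D = CL × Css × τ / F = 2.233 × 36 × 8 / 0.32 = 2010 mg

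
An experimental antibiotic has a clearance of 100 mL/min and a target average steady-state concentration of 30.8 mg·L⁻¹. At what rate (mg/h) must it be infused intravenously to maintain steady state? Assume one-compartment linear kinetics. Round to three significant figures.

Convert clearance: 100 mL/min × 60 min/h ÷ 1000 mL/L = 6.000 L/h
R₀ = 6.000 × 30.8 = 184.8 mg/h

185 mg/h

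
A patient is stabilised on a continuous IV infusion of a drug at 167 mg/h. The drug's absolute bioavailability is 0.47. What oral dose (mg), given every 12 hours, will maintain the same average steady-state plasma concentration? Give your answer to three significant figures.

To maintain the same Css, the systemic dosing rate must be unchanged: F·D/τ = infusion rate.
D = rate × τ / F = 167 × 12 / 0.47 = 4264 mg

4260 mg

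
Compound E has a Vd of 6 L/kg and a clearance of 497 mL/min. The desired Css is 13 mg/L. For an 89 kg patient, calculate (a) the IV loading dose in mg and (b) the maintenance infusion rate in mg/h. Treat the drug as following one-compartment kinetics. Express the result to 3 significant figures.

Vd = 6 L/kg × 89 kg = 534.0 L
Loading: fill Vd to C_target → 534.0 L × 13 mg/L = 6942 mg
CL = 497 mL/min = 497 × 0.06 = 29.82 L/h
Infusion rate = 29.82 L/h × 13 mg/L = 387.7 mg/h

(a) 6940 mg; (b) 388 mg/h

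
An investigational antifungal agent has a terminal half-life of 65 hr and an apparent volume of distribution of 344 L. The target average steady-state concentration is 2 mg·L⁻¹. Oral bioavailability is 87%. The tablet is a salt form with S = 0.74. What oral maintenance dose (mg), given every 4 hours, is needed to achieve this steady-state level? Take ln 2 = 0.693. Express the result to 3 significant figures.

45.6 mg

CL = ln 2 · Vd / t½ = 0.693 × 344.0 / 65 = 3.668 L/h
D = CL × Css × τ / F / S = 3.668 × 2 × 4 / 0.87 / 0.74 = 45.58 mg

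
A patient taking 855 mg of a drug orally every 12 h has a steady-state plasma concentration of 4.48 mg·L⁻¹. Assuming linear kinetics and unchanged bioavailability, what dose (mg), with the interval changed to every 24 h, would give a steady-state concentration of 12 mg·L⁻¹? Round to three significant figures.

4580 mg

For first-order elimination, Css ∝ F·D/(CL·τ); F and CL are unchanged, so Css ∝ D/τ.
D₂ = D₁ × (Css,target / Css,current) × (τ₂/τ₁) = 855 × (12/4.48) × (24/12) = 4580 mg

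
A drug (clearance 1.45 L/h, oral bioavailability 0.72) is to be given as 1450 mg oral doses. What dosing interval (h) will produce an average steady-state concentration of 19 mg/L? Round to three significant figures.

37.9 h

F·D/τ = CL·Css → τ = F·D / (CL·Css).
τ = 0.72 × 1450 / (1.45 × 19) = 37.89 h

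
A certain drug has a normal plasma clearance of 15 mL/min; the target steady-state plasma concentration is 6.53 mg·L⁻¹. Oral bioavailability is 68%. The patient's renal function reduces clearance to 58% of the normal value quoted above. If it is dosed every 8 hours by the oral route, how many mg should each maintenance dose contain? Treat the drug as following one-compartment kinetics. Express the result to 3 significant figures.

40.1 mg

CL = 15 mL/min = 15 × 0.06 = 0.9000 L/h
Patient clearance = 0.58 × 0.9000 = 0.5220 L/h
D = CL × Css × τ / F = 0.5220 × 6.53 × 8 / 0.68 = 40.10 mg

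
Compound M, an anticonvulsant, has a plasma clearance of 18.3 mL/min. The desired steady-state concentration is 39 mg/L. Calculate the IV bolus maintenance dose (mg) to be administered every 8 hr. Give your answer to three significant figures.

343 mg

CL = 18.3 mL/min × 60/1000 = 1.098 L/h
D = CL × Css × τ = 1.098 × 39 × 8 = 342.6 mg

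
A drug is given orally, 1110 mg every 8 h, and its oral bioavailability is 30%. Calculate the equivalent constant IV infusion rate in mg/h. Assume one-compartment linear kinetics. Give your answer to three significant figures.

Equivalent systemic input: infusion rate = F·D/τ.
Rate = 0.3 × 1110 / 8 = 41.63 mg/h

41.6 mg/h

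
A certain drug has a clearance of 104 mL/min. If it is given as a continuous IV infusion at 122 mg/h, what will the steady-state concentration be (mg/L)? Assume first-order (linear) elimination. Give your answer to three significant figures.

19.6 mg/L

CL = 104 mL/min × 60/1000 = 6.240 L/h
Css = rate / CL = 122 / 6.240 = 19.55 mg/L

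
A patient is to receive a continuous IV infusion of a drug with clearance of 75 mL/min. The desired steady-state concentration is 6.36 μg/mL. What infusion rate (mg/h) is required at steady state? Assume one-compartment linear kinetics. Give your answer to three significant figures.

28.6 mg/h

CL = 75 mL/min = 75 × 0.06 = 4.500 L/h
Infusion rate = CL · Css = 4.500 L/h × 6.36 mg/L = 28.62 mg/h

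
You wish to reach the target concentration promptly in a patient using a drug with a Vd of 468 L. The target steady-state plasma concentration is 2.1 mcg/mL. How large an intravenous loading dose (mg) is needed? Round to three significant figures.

The loading dose fills Vd to the target concentration.
LD = Vd × C = 468.0 × 2.100 = 982.8 mg

983 mg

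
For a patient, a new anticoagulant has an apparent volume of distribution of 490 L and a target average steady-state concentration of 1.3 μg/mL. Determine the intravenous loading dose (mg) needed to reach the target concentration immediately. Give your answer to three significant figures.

637 mg

LD = Vd × C = 490.0 × 1.300 = 637.0 mg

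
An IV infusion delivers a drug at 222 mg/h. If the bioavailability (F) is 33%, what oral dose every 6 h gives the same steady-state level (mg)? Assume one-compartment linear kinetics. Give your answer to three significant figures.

4040 mg

To maintain the same Css, the systemic dosing rate must be unchanged: F·D/τ = infusion rate.
D = rate × τ / F = 222 × 6 / 0.33 = 4036 mg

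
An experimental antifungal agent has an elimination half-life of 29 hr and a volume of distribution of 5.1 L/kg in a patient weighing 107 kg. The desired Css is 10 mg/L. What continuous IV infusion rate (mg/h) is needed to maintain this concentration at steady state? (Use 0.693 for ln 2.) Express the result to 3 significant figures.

130 mg/h

Vd = 5.1 L/kg × 107 kg = 545.7 L
CL = 0.693 × Vd / t½ = 0.693 × 545.7 / 29 = 13.04 L/h
Infusion rate = CL × Css = 13.04 × 10 = 130.4 mg/h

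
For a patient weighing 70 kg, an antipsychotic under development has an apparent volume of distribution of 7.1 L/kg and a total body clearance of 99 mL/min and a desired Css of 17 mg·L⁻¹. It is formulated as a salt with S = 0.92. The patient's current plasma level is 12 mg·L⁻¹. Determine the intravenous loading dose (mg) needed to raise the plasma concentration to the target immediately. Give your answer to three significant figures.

Vd = 7.1 L/kg × 70 kg = 497.0 L
Concentration deficit ΔC = 17 − 12 = 5.000 mg/L
LD = Vd × ΔC / S = 497.0 × 5.000 / 0.92 = 2701 mg

2700 mg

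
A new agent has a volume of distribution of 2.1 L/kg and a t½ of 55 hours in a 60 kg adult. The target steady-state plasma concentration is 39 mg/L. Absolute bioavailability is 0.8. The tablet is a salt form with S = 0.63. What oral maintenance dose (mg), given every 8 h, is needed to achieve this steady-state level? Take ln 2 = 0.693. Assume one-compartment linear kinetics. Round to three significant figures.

983 mg

Vd(total) = 60 kg × 2.1 L/kg = 126.0 L
CL = ln 2 · Vd / t½ = 0.693 × 126.0 / 55 = 1.588 L/h
D = CL × Css × τ / F / S = 1.588 × 39 × 8 / 0.8 / 0.63 = 983.0 mg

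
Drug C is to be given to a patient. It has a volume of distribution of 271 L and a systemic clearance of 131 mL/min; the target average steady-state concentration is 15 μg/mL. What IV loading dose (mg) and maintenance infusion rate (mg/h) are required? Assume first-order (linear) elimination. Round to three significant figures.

(a) 4070 mg; (b) 118 mg/h

Loading dose = Vd × C = 271.0 × 15 = 4065 mg
CL = 131 mL/min = 131 × 0.06 = 7.860 L/h
Infusion rate = 7.860 L/h × 15 mg/L = 117.9 mg/h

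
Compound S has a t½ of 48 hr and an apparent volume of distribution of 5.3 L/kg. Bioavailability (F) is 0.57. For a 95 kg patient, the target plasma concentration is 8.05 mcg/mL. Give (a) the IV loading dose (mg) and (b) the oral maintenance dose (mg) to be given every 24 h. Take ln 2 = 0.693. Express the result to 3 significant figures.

Vd(total) = 95 kg × 5.3 L/kg = 503.5 L
LD = Vd × C = 503.5 × 8.05 = 4053 mg
CL = 0.693 × Vd / t½ = 0.693 × 503.5 / 48 = 7.269 L/h
D = CL × Css × τ / F = 7.269 × 8.05 × 24 / 0.57 = 2464 mg

(a) 4050 mg; (b) 2460 mg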